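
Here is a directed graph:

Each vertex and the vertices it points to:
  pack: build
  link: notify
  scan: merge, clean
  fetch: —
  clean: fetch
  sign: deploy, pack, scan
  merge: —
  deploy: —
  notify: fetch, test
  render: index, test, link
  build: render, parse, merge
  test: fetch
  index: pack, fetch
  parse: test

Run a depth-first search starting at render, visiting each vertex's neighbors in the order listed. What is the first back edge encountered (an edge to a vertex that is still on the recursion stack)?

DFS from render (visiting each vertex's neighbors in the order listed); mark gray on enter, black on exit:
render gray
  index gray
    pack gray
      build gray
        build→render: render is gray → back edge
First back edge: build → render.

build->render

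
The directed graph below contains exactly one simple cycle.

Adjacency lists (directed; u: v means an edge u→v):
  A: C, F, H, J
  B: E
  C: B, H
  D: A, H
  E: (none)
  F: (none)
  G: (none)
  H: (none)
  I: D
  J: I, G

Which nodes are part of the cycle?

A, D, I, J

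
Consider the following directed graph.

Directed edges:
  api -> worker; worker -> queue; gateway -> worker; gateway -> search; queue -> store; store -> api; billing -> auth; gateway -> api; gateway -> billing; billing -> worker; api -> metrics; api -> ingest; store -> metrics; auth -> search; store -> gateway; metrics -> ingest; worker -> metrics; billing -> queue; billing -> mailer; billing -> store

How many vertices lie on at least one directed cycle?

A vertex is on a directed cycle iff it belongs to a strongly connected component of size ≥ 2 (or has a self-loop).
The vertices on cycles are {api, queue, store, worker, billing, gateway} — 6 in total.

6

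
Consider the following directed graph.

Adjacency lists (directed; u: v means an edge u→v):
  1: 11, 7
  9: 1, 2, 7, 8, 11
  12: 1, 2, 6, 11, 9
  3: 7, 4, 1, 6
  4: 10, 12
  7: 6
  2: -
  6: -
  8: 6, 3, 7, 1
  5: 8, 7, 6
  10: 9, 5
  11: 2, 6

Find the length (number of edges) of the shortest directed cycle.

5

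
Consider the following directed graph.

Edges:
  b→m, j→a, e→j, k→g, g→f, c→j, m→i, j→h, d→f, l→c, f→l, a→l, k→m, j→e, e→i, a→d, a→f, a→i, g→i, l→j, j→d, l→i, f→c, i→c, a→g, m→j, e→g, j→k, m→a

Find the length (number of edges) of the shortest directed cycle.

2

For each vertex v, BFS finds the shortest path from v back to v.
The shortest such closed walk is j → e → j, length 2.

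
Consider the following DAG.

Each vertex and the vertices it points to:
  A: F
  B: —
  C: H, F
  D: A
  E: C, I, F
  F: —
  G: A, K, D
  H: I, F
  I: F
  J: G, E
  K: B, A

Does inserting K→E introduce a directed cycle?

No

Adding K→E creates a cycle iff E can already reach K.
Explore from E: no path reaches K. The graph stays acyclic.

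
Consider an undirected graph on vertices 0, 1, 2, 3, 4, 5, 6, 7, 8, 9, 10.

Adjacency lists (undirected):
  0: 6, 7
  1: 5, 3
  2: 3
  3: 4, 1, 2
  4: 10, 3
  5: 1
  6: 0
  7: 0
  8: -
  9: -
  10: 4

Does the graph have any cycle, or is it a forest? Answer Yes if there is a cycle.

No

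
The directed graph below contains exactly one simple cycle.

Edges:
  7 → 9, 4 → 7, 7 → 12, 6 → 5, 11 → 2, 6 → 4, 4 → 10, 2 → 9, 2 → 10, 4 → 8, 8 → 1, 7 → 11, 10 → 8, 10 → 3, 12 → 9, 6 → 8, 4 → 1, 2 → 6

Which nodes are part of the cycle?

DFS with gray/black marking from 2:
2 gray
  6 gray
    8 gray
      1 gray
      1 black
    8 black
    4 gray
      7 gray
        11 gray
          11→2: 2 is gray → back edge
Back edge closes the cycle 2 → 6 → 4 → 7 → 11 → 2; its vertices are {2, 4, 6, 7, 11}.

2, 4, 6, 7, 11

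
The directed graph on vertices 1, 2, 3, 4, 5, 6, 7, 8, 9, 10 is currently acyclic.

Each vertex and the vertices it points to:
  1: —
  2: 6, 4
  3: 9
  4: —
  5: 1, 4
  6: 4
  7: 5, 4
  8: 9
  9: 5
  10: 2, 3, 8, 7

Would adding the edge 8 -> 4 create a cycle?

No

Adding 8→4 creates a cycle iff 4 can already reach 8.
Explore from 4: no path reaches 8. The graph stays acyclic.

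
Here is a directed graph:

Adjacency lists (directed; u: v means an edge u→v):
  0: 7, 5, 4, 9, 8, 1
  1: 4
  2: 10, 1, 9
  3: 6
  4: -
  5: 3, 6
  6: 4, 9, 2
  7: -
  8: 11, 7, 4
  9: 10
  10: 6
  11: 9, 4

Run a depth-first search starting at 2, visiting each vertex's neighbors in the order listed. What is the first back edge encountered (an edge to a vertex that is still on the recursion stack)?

9→10

DFS from 2 (visiting each vertex's neighbors in the order listed); mark gray on enter, black on exit:
2 gray
  10 gray
    6 gray
      4 gray
      4 black
      9 gray
        9→10: 10 is gray → back edge
First back edge: 9 → 10.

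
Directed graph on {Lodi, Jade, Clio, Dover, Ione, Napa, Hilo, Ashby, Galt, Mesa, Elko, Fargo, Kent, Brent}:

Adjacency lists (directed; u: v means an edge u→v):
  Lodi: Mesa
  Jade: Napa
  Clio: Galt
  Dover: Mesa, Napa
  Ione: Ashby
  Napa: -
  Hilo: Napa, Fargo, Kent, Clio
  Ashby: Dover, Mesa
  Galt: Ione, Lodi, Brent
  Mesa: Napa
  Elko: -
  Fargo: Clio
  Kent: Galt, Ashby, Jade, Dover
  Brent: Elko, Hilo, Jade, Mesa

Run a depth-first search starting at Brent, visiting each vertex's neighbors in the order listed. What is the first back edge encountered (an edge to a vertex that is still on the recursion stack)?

Galt->Brent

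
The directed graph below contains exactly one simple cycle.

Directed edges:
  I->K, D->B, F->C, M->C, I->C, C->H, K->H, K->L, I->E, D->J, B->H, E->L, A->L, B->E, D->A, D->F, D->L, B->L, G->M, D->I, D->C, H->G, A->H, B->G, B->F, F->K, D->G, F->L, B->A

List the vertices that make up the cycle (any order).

DFS with gray/black marking from G:
G gray
  M gray
    C gray
      H gray
        H→G: G is gray → back edge
Back edge closes the cycle G → M → C → H → G; its vertices are {C, G, H, M}.

C, G, H, M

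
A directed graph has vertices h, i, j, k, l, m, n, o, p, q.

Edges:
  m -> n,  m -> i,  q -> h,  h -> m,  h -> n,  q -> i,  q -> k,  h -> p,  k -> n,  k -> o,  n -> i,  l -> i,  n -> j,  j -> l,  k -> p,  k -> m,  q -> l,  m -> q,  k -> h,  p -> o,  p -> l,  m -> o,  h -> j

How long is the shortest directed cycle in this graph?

For each vertex v, BFS finds the shortest path from v back to v.
The shortest such closed walk is k → m → q → k, length 3.

3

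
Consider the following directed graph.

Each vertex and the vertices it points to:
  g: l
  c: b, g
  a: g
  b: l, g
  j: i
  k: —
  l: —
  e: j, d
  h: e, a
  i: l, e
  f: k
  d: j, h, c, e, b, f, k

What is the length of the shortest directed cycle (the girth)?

2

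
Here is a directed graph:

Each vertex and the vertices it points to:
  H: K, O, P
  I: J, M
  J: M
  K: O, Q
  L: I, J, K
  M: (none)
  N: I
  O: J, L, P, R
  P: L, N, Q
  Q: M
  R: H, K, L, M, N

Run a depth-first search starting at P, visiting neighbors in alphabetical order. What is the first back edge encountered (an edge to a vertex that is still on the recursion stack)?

O→L

DFS from P (visiting neighbors in alphabetical order); mark gray on enter, black on exit:
P gray
  L gray
    I gray
      J gray
        M gray
        M black
      J black
      I→M: M black — skip
    I black
    L→J: J black — skip
    K gray
      O gray
        O→J: J black — skip
        O→L: L is gray → back edge
First back edge: O → L.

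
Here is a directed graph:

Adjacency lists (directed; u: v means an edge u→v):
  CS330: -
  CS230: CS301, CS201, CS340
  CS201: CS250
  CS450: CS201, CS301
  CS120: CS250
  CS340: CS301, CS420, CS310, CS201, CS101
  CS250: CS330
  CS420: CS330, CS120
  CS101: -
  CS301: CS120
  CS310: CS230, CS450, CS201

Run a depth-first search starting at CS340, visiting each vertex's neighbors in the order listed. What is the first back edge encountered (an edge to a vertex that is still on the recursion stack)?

CS230->CS340

DFS from CS340 (visiting each vertex's neighbors in the order listed); mark gray on enter, black on exit:
CS340 gray
  CS301 gray
    CS120 gray
      CS250 gray
        CS330 gray
        CS330 black
      CS250 black
    CS120 black
  CS301 black
  CS420 gray
    CS420→CS330: CS330 black — skip
    CS420→CS120: CS120 black — skip
  CS420 black
  CS310 gray
    CS230 gray
      CS230→CS301: CS301 black — skip
      CS201 gray
        CS201→CS250: CS250 black — skip
      CS201 black
      CS230→CS340: CS340 is gray → back edge
First back edge: CS230 → CS340.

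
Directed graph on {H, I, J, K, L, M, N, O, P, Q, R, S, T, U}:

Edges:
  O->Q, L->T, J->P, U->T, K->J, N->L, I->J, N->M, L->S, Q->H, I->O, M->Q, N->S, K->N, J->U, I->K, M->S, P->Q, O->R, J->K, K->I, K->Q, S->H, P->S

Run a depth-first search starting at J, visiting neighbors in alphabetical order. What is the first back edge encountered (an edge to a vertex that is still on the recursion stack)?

I->J

DFS from J (visiting neighbors in alphabetical order); mark gray on enter, black on exit:
J gray
  K gray
    I gray
      I→J: J is gray → back edge
First back edge: I → J.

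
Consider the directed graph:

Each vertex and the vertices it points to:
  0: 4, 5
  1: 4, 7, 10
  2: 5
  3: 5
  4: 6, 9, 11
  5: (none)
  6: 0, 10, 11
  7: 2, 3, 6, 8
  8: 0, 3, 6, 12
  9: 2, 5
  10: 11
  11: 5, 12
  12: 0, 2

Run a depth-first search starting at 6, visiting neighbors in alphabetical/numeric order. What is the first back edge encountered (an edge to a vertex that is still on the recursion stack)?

4→6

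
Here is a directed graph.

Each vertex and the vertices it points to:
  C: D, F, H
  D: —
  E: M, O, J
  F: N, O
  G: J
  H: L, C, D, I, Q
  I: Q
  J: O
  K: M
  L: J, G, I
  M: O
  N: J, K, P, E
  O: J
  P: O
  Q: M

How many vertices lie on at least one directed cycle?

A vertex is on a directed cycle iff it belongs to a strongly connected component of size ≥ 2 (or has a self-loop).
The vertices on cycles are {C, H, J, O} — 4 in total.

4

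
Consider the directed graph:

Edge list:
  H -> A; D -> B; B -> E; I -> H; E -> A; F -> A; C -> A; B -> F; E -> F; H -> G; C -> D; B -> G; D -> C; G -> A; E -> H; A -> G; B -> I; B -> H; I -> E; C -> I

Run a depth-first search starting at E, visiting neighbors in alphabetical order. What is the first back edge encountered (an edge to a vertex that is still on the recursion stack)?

DFS from E (visiting neighbors in alphabetical order); mark gray on enter, black on exit:
E gray
  A gray
    G gray
      G→A: A is gray → back edge
First back edge: G → A.

G->A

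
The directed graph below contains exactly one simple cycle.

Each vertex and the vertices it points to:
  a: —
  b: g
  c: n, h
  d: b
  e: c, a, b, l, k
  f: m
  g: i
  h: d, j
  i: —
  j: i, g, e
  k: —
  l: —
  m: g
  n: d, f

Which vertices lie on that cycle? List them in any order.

c, e, h, j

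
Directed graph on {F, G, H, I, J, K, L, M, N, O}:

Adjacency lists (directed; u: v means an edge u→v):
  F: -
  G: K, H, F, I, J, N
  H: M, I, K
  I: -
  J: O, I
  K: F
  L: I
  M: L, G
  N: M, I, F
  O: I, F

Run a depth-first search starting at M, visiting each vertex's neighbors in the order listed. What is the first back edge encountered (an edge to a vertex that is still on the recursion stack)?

H->M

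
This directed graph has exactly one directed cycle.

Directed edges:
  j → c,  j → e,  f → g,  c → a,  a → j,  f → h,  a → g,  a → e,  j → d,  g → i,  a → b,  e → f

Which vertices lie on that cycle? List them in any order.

DFS with gray/black marking from a:
a gray
  e gray
    f gray
      h gray
      h black
      g gray
        i gray
        i black
      g black
    f black
  e black
  b gray
  b black
  j gray
    j→e: e black — skip
    c gray
      c→a: a is gray → back edge
Back edge closes the cycle a → j → c → a; its vertices are {a, c, j}.

a, c, j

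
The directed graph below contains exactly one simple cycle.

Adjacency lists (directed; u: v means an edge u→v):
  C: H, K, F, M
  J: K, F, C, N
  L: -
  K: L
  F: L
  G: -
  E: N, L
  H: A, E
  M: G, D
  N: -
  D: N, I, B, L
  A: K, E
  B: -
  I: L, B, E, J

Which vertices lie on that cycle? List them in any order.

C, D, I, J, M

DFS with gray/black marking from C:
C gray
  H gray
    A gray
      K gray
        L gray
        L black
      K black
      E gray
        N gray
        N black
        E→L: L black — skip
      E black
    A black
    H→E: E black — skip
  H black
  C→K: K black — skip
  F gray
    F→L: L black — skip
  F black
  M gray
    G gray
    G black
    D gray
      D→N: N black — skip
      I gray
        I→L: L black — skip
        B gray
        B black
        I→E: E black — skip
        J gray
          J→K: K black — skip
          J→F: F black — skip
          J→C: C is gray → back edge
Back edge closes the cycle C → M → D → I → J → C; its vertices are {C, D, I, J, M}.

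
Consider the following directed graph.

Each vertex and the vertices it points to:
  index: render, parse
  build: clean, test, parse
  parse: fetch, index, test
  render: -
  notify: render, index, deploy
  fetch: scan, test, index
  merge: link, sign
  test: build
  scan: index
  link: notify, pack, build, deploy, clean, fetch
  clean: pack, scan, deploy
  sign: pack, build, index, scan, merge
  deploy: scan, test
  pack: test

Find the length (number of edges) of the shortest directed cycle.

2

For each vertex v, BFS finds the shortest path from v back to v.
The shortest such closed walk is sign → merge → sign, length 2.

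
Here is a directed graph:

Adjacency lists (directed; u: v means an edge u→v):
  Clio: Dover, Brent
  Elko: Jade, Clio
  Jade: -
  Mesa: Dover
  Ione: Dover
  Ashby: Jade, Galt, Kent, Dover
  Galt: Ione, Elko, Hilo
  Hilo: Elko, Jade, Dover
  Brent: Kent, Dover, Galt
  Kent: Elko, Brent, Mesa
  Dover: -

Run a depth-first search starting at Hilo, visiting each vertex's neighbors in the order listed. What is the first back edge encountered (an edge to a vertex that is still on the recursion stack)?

DFS from Hilo (visiting each vertex's neighbors in the order listed); mark gray on enter, black on exit:
Hilo gray
  Elko gray
    Jade gray
    Jade black
    Clio gray
      Dover gray
      Dover black
      Brent gray
        Kent gray
          Kent→Elko: Elko is gray → back edge
First back edge: Kent → Elko.

Kent->Elko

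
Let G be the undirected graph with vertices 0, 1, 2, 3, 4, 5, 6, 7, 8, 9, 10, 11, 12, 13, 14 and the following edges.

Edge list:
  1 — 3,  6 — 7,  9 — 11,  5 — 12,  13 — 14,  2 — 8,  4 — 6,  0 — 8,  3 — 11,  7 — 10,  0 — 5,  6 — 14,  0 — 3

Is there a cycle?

No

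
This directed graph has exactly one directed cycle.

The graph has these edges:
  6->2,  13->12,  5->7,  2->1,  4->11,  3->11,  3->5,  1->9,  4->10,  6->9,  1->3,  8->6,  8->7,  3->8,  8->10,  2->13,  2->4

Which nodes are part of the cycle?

1, 2, 3, 6, 8

DFS with gray/black marking from 2:
2 gray
  1 gray
    9 gray
    9 black
    3 gray
      11 gray
      11 black
      5 gray
        7 gray
        7 black
      5 black
      8 gray
        8→7: 7 black — skip
        6 gray
          6→2: 2 is gray → back edge
Back edge closes the cycle 2 → 1 → 3 → 8 → 6 → 2; its vertices are {1, 2, 3, 6, 8}.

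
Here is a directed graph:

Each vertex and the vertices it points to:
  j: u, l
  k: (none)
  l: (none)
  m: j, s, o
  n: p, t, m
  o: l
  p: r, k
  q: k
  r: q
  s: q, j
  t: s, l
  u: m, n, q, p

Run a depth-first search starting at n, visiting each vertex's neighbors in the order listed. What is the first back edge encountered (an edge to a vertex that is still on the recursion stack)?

m->j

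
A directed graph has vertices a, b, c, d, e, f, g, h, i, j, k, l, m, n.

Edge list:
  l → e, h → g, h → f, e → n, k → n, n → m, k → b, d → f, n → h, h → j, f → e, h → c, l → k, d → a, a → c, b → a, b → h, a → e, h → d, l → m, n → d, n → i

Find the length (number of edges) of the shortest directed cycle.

4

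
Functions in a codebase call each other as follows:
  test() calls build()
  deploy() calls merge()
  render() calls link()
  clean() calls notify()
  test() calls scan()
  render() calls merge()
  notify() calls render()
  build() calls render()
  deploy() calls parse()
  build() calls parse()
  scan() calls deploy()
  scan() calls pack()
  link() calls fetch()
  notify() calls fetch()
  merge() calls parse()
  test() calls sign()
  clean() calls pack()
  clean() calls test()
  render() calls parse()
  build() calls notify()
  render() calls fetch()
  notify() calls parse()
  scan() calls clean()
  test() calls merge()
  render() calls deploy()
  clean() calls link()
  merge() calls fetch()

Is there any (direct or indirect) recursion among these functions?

Yes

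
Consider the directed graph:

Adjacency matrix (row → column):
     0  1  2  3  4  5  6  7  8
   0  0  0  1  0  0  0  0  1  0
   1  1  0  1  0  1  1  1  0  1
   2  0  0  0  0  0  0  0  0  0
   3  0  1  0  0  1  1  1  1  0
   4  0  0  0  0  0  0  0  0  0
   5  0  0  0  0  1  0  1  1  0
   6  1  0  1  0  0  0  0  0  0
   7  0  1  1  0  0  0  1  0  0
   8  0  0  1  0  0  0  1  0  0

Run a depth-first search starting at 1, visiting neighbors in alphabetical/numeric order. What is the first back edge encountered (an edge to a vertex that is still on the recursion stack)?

DFS from 1 (visiting neighbors in alphabetical/numeric order); mark gray on enter, black on exit:
1 gray
  0 gray
    2 gray
    2 black
    7 gray
      7→1: 1 is gray → back edge
First back edge: 7 → 1.

7->1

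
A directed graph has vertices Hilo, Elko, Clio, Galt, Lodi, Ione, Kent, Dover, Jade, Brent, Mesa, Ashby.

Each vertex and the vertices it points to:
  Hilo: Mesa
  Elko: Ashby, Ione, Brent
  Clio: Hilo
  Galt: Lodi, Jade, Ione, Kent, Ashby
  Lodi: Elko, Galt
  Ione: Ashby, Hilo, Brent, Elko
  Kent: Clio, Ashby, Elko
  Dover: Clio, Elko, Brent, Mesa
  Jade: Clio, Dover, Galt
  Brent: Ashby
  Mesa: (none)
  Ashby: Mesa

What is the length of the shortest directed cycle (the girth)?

For each vertex v, BFS finds the shortest path from v back to v.
The shortest such closed walk is Jade → Galt → Jade, length 2.

2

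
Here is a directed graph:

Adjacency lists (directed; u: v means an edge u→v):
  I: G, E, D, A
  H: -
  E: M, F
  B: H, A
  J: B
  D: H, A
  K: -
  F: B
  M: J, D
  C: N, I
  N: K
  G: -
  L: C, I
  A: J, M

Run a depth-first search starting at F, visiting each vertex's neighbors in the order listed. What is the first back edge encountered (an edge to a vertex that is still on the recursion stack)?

J->B

DFS from F (visiting each vertex's neighbors in the order listed); mark gray on enter, black on exit:
F gray
  B gray
    H gray
    H black
    A gray
      J gray
        J→B: B is gray → back edge
First back edge: J → B.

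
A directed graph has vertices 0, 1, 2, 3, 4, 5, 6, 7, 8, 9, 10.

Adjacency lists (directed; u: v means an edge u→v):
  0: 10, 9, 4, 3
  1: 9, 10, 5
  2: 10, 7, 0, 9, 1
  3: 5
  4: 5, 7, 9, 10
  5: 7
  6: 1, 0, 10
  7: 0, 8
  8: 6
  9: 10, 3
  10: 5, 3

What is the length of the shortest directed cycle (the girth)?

3

For each vertex v, BFS finds the shortest path from v back to v.
The shortest such closed walk is 7 → 0 → 4 → 7, length 3.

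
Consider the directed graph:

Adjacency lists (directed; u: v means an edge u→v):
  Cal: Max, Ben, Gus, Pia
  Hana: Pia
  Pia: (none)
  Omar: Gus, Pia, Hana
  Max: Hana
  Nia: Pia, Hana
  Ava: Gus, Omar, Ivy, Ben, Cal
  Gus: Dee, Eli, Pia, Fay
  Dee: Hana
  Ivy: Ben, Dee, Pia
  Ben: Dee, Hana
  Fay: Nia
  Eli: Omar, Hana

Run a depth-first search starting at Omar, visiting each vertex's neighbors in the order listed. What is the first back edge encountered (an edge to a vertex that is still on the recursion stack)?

Eli→Omar

DFS from Omar (visiting each vertex's neighbors in the order listed); mark gray on enter, black on exit:
Omar gray
  Gus gray
    Dee gray
      Hana gray
        Pia gray
        Pia black
      Hana black
    Dee black
    Eli gray
      Eli→Omar: Omar is gray → back edge
First back edge: Eli → Omar.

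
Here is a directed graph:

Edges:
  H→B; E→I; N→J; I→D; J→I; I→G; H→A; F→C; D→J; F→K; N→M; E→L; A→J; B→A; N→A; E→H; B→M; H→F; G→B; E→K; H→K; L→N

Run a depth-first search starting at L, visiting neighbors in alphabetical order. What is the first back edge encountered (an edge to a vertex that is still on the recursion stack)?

DFS from L (visiting neighbors in alphabetical order); mark gray on enter, black on exit:
L gray
  N gray
    A gray
      J gray
        I gray
          D gray
            D→J: J is gray → back edge
First back edge: D → J.

D->J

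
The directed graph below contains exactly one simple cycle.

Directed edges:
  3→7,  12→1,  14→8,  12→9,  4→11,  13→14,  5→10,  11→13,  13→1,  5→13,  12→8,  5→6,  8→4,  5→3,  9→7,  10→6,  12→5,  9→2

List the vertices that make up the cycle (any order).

4, 8, 11, 13, 14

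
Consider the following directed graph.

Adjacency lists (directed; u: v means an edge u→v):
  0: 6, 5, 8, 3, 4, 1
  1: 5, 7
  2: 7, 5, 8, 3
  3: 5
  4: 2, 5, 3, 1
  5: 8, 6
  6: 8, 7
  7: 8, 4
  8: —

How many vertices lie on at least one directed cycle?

A vertex is on a directed cycle iff it belongs to a strongly connected component of size ≥ 2 (or has a self-loop).
The vertices on cycles are {1, 2, 3, 4, 5, 6, 7} — 7 in total.

7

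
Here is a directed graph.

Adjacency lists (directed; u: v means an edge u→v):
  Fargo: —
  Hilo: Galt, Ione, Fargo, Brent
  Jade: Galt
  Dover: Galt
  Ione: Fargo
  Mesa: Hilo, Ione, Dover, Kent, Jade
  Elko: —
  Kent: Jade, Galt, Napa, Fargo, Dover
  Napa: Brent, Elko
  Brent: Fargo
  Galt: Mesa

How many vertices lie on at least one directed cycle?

A vertex is on a directed cycle iff it belongs to a strongly connected component of size ≥ 2 (or has a self-loop).
The vertices on cycles are {Galt, Hilo, Jade, Kent, Mesa, Dover} — 6 in total.

6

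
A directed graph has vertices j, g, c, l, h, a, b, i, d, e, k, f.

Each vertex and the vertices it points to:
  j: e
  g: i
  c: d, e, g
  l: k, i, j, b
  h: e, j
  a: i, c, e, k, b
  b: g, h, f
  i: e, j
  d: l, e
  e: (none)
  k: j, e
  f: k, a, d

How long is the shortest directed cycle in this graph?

3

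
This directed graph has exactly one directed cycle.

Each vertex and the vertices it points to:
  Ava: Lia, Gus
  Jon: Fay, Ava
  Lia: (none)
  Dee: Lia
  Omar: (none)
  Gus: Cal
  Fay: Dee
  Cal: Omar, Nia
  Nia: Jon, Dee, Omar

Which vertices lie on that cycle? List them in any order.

DFS with gray/black marking from Cal:
Cal gray
  Omar gray
  Omar black
  Nia gray
    Jon gray
      Fay gray
        Dee gray
          Lia gray
          Lia black
        Dee black
      Fay black
      Ava gray
        Ava→Lia: Lia black — skip
        Gus gray
          Gus→Cal: Cal is gray → back edge
Back edge closes the cycle Cal → Nia → Jon → Ava → Gus → Cal; its vertices are {Ava, Cal, Gus, Jon, Nia}.

Ava, Cal, Gus, Jon, Nia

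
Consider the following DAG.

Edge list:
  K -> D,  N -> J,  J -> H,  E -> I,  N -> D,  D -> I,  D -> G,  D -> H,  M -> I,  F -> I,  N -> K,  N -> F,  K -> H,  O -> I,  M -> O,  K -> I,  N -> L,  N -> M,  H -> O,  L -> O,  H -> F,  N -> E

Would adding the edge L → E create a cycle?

Adding L→E creates a cycle iff E can already reach L.
Explore from E: no path reaches L. The graph stays acyclic.

No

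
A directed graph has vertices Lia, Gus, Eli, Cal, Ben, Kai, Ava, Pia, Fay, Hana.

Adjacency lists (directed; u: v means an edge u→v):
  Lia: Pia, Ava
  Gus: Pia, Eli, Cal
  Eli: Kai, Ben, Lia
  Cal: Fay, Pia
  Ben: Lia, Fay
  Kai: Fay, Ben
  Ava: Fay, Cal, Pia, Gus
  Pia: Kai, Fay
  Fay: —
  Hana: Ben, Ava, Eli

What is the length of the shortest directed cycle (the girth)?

For each vertex v, BFS finds the shortest path from v back to v.
The shortest such closed walk is Ava → Gus → Eli → Lia → Ava, length 4.

4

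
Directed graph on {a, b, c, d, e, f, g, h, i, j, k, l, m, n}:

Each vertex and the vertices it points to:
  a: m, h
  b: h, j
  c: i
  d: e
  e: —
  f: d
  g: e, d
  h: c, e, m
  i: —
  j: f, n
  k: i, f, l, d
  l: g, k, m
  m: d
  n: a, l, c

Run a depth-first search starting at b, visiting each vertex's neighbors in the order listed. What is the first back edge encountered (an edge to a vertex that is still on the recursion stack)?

DFS from b (visiting each vertex's neighbors in the order listed); mark gray on enter, black on exit:
b gray
  h gray
    c gray
      i gray
      i black
    c black
    e gray
    e black
    m gray
      d gray
        d→e: e black — skip
      d black
    m black
  h black
  j gray
    f gray
      f→d: d black — skip
    f black
    n gray
      a gray
        a→m: m black — skip
        a→h: h black — skip
      a black
      l gray
        g gray
          g→e: e black — skip
          g→d: d black — skip
        g black
        k gray
          k→i: i black — skip
          k→f: f black — skip
          k→l: l is gray → back edge
First back edge: k → l.

k->l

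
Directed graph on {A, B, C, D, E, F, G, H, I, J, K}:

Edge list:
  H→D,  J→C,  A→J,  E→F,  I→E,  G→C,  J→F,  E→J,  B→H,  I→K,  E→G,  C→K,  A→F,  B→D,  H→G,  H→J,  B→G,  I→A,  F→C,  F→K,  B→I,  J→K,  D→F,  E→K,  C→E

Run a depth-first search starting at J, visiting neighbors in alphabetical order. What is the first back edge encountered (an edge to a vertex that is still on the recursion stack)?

DFS from J (visiting neighbors in alphabetical order); mark gray on enter, black on exit:
J gray
  C gray
    E gray
      F gray
        F→C: C is gray → back edge
First back edge: F → C.

F->C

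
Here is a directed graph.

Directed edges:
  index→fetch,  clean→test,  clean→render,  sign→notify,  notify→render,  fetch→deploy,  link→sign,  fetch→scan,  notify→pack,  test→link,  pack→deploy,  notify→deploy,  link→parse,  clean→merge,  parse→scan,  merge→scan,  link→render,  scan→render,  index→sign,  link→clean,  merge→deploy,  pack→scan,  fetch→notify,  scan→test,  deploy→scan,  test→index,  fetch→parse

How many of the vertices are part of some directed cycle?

12

A vertex is on a directed cycle iff it belongs to a strongly connected component of size ≥ 2 (or has a self-loop).
The vertices on cycles are {link, pack, scan, sign, test, clean, fetch, index, merge, parse, deploy, notify} — 12 in total.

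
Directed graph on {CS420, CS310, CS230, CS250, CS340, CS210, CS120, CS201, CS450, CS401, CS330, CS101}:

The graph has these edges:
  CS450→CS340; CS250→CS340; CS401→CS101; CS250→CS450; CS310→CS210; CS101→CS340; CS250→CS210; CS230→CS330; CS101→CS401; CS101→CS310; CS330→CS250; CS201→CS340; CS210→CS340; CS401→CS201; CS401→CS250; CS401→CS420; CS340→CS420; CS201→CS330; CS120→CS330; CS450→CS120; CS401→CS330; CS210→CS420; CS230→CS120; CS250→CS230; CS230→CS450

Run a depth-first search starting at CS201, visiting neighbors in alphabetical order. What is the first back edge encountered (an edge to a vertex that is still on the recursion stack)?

DFS from CS201 (visiting neighbors in alphabetical order); mark gray on enter, black on exit:
CS201 gray
  CS330 gray
    CS250 gray
      CS210 gray
        CS340 gray
          CS420 gray
          CS420 black
        CS340 black
        CS210→CS420: CS420 black — skip
      CS210 black
      CS230 gray
        CS120 gray
          CS120→CS330: CS330 is gray → back edge
First back edge: CS120 → CS330.

CS120→CS330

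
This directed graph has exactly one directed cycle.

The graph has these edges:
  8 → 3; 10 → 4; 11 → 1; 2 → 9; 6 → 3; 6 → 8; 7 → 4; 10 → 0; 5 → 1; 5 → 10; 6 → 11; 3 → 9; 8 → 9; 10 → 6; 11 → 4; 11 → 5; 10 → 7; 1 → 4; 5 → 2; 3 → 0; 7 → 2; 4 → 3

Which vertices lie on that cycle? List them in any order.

DFS with gray/black marking from 5:
5 gray
  2 gray
    9 gray
    9 black
  2 black
  1 gray
    4 gray
      3 gray
        0 gray
        0 black
        3→9: 9 black — skip
      3 black
    4 black
  1 black
  10 gray
    10→0: 0 black — skip
    7 gray
      7→2: 2 black — skip
      7→4: 4 black — skip
    7 black
    10→4: 4 black — skip
    6 gray
      8 gray
        8→9: 9 black — skip
        8→3: 3 black — skip
      8 black
      11 gray
        11→4: 4 black — skip
        11→5: 5 is gray → back edge
Back edge closes the cycle 5 → 10 → 6 → 11 → 5; its vertices are {5, 6, 10, 11}.

5, 6, 10, 11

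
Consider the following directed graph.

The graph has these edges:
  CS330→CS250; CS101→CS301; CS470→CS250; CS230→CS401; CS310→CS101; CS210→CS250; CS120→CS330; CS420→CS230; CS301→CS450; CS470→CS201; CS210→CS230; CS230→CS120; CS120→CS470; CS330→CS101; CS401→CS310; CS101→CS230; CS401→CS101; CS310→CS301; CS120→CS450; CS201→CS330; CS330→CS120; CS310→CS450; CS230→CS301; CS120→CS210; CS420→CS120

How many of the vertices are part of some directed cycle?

9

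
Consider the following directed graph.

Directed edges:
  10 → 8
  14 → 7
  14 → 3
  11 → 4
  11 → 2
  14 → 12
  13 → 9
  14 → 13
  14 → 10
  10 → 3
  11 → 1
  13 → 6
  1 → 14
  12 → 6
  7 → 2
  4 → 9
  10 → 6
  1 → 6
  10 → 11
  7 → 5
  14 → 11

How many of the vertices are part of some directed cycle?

4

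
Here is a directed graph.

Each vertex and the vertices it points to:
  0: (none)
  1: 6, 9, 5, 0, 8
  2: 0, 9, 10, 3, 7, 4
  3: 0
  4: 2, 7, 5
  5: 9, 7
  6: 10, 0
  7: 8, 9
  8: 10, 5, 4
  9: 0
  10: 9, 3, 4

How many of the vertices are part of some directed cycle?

6

A vertex is on a directed cycle iff it belongs to a strongly connected component of size ≥ 2 (or has a self-loop).
The vertices on cycles are {2, 4, 5, 7, 8, 10} — 6 in total.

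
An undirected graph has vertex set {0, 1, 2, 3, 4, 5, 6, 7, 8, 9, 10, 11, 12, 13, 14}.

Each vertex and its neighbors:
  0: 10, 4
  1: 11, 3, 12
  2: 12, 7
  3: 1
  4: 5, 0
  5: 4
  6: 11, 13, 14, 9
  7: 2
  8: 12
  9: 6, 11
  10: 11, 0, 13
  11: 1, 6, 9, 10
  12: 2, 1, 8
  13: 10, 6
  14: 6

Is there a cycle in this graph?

Yes

DFS, tracking each vertex's parent; an edge to a visited non-parent vertex closes a cycle.
Start from 10:
visit 10 (parent –)
  visit 11 (parent 10)
    visit 1 (parent 11)
      1–11: parent, skip
      visit 3 (parent 1)
        3–1: parent, skip
      visit 12 (parent 1)
        visit 2 (parent 12)
          2–12: parent, skip
          visit 7 (parent 2)
            7–2: parent, skip
        12–1: parent, skip
        visit 8 (parent 12)
          8–12: parent, skip
    visit 6 (parent 11)
      6–11: parent, skip
      visit 13 (parent 6)
        13–10: 10 visited and ≠ parent → cycle
Cycle: 10 – 11 – 6 – 13 – 10.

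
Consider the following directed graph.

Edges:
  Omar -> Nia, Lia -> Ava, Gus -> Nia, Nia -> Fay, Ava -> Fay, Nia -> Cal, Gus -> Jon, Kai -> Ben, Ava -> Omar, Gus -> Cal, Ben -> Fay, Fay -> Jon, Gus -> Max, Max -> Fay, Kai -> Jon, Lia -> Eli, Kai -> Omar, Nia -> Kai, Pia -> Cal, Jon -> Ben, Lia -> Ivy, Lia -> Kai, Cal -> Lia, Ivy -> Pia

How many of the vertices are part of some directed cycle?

A vertex is on a directed cycle iff it belongs to a strongly connected component of size ≥ 2 (or has a self-loop).
The vertices on cycles are {Ava, Ben, Cal, Fay, Ivy, Jon, Kai, Lia, Nia, Pia, Omar} — 11 in total.

11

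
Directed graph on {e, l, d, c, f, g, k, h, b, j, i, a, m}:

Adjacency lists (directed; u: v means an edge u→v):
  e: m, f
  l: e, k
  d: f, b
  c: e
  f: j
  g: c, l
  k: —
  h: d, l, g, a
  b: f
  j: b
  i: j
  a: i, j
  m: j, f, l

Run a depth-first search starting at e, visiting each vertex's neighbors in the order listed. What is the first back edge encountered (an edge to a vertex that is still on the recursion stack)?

f->j

DFS from e (visiting each vertex's neighbors in the order listed); mark gray on enter, black on exit:
e gray
  m gray
    j gray
      b gray
        f gray
          f→j: j is gray → back edge
First back edge: f → j.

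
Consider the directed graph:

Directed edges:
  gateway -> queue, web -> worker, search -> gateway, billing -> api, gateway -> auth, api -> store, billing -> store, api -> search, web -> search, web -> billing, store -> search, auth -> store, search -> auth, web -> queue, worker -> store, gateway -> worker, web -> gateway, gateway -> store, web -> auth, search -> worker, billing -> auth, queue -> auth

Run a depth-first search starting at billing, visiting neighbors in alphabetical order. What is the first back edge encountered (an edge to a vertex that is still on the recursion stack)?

store→search

DFS from billing (visiting neighbors in alphabetical order); mark gray on enter, black on exit:
billing gray
  api gray
    search gray
      auth gray
        store gray
          store→search: search is gray → back edge
First back edge: store → search.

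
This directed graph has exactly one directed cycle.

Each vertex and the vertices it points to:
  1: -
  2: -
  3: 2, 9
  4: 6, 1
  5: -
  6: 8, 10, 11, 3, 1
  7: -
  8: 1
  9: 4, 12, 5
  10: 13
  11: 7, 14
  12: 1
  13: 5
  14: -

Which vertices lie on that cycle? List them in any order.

3, 4, 6, 9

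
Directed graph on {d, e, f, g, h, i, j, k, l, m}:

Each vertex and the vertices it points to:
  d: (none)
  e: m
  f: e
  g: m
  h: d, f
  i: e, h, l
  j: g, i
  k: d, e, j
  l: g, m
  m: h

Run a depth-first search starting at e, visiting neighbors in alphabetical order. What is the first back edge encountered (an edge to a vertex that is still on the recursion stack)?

DFS from e (visiting neighbors in alphabetical order); mark gray on enter, black on exit:
e gray
  m gray
    h gray
      d gray
      d black
      f gray
        f→e: e is gray → back edge
First back edge: f → e.

f→e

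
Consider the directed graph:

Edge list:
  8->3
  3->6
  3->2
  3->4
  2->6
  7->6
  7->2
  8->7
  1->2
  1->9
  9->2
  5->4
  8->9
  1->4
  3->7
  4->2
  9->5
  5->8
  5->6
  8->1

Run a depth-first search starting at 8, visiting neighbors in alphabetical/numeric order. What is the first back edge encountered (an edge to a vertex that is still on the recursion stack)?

5->8

DFS from 8 (visiting neighbors in alphabetical/numeric order); mark gray on enter, black on exit:
8 gray
  1 gray
    2 gray
      6 gray
      6 black
    2 black
    4 gray
      4→2: 2 black — skip
    4 black
    9 gray
      9→2: 2 black — skip
      5 gray
        5→4: 4 black — skip
        5→6: 6 black — skip
        5→8: 8 is gray → back edge
First back edge: 5 → 8.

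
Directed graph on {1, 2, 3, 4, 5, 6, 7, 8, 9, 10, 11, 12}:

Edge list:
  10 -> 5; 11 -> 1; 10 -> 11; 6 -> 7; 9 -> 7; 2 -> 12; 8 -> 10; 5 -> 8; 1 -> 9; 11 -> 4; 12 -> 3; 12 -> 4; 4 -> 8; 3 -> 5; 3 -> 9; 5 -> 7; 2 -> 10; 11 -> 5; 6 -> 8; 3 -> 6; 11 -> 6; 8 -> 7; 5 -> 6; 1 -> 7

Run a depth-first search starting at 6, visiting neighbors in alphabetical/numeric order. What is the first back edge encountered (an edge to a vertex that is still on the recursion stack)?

5→6

DFS from 6 (visiting neighbors in alphabetical/numeric order); mark gray on enter, black on exit:
6 gray
  7 gray
  7 black
  8 gray
    8→7: 7 black — skip
    10 gray
      5 gray
        5→6: 6 is gray → back edge
First back edge: 5 → 6.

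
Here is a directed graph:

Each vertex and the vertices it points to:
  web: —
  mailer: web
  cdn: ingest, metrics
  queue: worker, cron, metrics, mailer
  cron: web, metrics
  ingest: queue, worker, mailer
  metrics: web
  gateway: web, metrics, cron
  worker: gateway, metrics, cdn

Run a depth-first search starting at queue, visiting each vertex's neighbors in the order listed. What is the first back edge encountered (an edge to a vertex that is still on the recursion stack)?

ingest->queue

DFS from queue (visiting each vertex's neighbors in the order listed); mark gray on enter, black on exit:
queue gray
  worker gray
    gateway gray
      web gray
      web black
      metrics gray
        metrics→web: web black — skip
      metrics black
      cron gray
        cron→web: web black — skip
        cron→metrics: metrics black — skip
      cron black
    gateway black
    worker→metrics: metrics black — skip
    cdn gray
      ingest gray
        ingest→queue: queue is gray → back edge
First back edge: ingest → queue.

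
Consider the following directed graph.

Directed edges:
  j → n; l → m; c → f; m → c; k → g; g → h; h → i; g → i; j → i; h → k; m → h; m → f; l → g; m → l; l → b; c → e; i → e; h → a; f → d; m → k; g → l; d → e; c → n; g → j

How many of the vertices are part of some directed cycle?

A vertex is on a directed cycle iff it belongs to a strongly connected component of size ≥ 2 (or has a self-loop).
The vertices on cycles are {g, h, k, l, m} — 5 in total.

5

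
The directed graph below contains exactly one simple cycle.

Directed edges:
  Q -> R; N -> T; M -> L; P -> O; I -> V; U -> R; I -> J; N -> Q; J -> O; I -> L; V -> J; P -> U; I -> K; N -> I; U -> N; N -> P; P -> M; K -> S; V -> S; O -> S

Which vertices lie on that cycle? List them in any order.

N, P, U

DFS with gray/black marking from N:
N gray
  I gray
    K gray
      S gray
      S black
    K black
    L gray
    L black
    V gray
      V→S: S black — skip
      J gray
        O gray
          O→S: S black — skip
        O black
      J black
    V black
    I→J: J black — skip
  I black
  P gray
    P→O: O black — skip
    U gray
      R gray
      R black
      U→N: N is gray → back edge
Back edge closes the cycle N → P → U → N; its vertices are {N, P, U}.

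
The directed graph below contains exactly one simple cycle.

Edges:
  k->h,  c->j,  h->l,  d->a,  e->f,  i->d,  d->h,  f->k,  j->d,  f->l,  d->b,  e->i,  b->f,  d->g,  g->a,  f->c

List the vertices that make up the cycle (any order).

b, c, d, f, j

DFS with gray/black marking from f:
f gray
  l gray
  l black
  c gray
    j gray
      d gray
        h gray
          h→l: l black — skip
        h black
        g gray
          a gray
          a black
        g black
        d→a: a black — skip
        b gray
          b→f: f is gray → back edge
Back edge closes the cycle f → c → j → d → b → f; its vertices are {b, c, d, f, j}.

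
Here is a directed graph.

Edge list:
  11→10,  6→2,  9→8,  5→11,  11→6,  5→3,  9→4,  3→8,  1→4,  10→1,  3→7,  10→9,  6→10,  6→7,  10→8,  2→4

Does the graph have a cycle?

No

DFS with white/gray/black marking, starting from 4:
4 gray
4 black
1 gray
  1→4: 4 black — skip
1 black
2 gray
  2→4: 4 black — skip
2 black
3 gray
  8 gray
  8 black
  7 gray
  7 black
3 black
5 gray
  5→3: 3 black — skip
  11 gray
    10 gray
      9 gray
        9→8: 8 black — skip
        9→4: 4 black — skip
      9 black
      10→1: 1 black — skip
      10→8: 8 black — skip
    10 black
    6 gray
      6→7: 7 black — skip
      6→10: 10 black — skip
      6→2: 2 black — skip
    6 black
  11 black
5 black
Every edge goes to a white or black vertex — no back edge, so the graph is acyclic.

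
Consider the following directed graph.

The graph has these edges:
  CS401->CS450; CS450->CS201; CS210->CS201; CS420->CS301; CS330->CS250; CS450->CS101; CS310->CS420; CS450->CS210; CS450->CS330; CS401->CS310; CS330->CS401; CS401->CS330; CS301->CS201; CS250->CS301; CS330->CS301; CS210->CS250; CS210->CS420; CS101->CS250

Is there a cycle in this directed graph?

Yes

DFS with white/gray/black marking, starting from CS250:
CS250 gray
  CS301 gray
    CS201 gray
    CS201 black
  CS301 black
CS250 black
CS330 gray
  CS401 gray
    CS310 gray
      CS420 gray
        CS420→CS301: CS301 black — skip
      CS420 black
    CS310 black
    CS401→CS330: CS330 is gray → back edge
Back edge found, so a cycle exists: CS330 → CS401 → CS330.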